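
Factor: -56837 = -1*11^1*5167^1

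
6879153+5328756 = 12207909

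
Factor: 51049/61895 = 5^ (-1)*71^1*719^1*12379^ (-1)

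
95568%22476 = 5664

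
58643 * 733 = 42985319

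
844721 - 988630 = -143909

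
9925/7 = 1417 + 6/7 ≈ 1417.86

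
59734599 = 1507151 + 58227448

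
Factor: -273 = -1 * 3^1 * 7^1 * 13^1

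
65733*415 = 27279195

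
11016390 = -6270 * (-1757)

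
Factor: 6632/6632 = 1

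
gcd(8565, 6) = 3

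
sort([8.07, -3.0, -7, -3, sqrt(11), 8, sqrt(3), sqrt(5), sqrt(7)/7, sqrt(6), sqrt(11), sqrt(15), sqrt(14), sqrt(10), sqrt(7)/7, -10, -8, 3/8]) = [-10, -8, -7, -3.0, -3, 3/8, sqrt(7)/7, sqrt(7)/7, sqrt(3), sqrt(5), sqrt(6), sqrt(10), sqrt(11), sqrt(11), sqrt(14), sqrt(15), 8, 8.07]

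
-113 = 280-393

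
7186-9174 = -1988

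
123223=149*827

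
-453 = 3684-4137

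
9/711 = 1/79 ≈ 0.0127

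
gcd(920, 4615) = 5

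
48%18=12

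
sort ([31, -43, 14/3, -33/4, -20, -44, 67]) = [-44, -43, -20, -33/4, 14/3, 31, 67]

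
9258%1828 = 118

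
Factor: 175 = 5^2 * 7^1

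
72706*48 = 3489888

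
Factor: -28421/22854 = -1 * 2^(-1) * 3^(-1) * 13^(-1) * 97^1 = -97/78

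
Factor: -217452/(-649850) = 2^1*3^1*5^(-2)*41^(-1)*317^(-1)*18121^1 = 108726/324925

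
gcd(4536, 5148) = 36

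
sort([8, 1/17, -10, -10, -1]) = [-10, -10, -1, 1/17, 8]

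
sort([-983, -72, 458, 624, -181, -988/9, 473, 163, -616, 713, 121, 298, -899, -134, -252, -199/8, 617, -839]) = [-983, -899, -839, -616, -252, -181, -134, -988/9, -72, -199/8, 121, 163, 298, 458, 473, 617, 624, 713]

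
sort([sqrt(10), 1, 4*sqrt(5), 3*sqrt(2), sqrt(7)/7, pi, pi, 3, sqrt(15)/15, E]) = [sqrt(15)/15, sqrt(7)/7, 1, E, 3, pi, pi, sqrt(10), 3*sqrt(2), 4*sqrt(5)]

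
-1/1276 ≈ -0.000784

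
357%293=64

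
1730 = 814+916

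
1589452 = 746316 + 843136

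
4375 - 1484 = 2891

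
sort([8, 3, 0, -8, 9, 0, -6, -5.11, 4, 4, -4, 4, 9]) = [-8, -6, -5.11, -4, 0, 0, 3, 4, 4, 4, 8, 9, 9]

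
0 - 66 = -66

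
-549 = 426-975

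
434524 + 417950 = 852474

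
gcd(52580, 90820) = 4780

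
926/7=132+2/7 ≈ 132.29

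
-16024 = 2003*(-8)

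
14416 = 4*3604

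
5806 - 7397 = -1591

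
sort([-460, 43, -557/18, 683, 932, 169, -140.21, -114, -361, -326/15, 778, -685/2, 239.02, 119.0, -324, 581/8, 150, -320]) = [-460, -361, -685/2, -324, -320, -140.21, -114, -557/18, -326/15, 43, 581/8, 119.0, 150, 169, 239.02, 683, 778, 932]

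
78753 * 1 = 78753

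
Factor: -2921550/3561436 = -1 * 2^(-1) * 3^1 * 5^2 * 19^(-1) * 19477^1 * 46861^(-1) = -1460775/1780718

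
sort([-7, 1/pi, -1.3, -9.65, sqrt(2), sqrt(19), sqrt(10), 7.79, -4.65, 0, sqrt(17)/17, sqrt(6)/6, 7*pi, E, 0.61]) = [-9.65, -7, -4.65, -1.3, 0, sqrt(17)/17, 1/pi, sqrt(6)/6, 0.61, sqrt(2), E, sqrt(10), sqrt(19), 7.79, 7*pi]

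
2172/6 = 362 = 362.00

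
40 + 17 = 57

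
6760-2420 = 4340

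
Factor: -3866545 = -1 * 5^1 * 599^1 * 1291^1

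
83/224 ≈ 0.371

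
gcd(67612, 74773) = 1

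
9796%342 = 220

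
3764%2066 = 1698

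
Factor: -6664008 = -1*2^3*3^1*13^2*31^1*53^1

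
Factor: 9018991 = 9018991^1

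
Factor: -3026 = -1*2^1*17^1*89^1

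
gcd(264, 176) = 88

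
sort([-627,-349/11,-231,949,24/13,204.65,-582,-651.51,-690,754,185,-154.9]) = [-690,-651.51,-627,-582,-231,-154.9,-349/11,24/13,185,204.65,754,949]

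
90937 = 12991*7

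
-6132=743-6875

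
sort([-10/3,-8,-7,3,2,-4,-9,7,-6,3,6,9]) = [-9,-8,-7,-6,-4,-10/3,2,3,3,6,7,9]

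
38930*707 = 27523510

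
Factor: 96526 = 2^1*17^2*167^1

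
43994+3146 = 47140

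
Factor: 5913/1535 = 3^4 * 5^(-1) * 73^1 * 307^(-1)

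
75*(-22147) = -1661025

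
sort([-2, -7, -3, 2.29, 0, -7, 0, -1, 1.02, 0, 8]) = [-7, -7, -3, -2, -1, 0, 0, 0, 1.02, 2.29, 8]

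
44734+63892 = 108626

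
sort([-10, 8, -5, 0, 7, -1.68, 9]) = [-10, -5, -1.68, 0, 7, 8, 9]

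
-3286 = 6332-9618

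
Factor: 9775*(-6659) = -1*5^2*17^1*23^1*6659^1 = -65091725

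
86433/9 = 9603 + 2/3 ≈ 9603.67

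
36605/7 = 5229 + 2/7 ≈ 5229.29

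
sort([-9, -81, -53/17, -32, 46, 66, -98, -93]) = [-98, -93, -81, -32, -9, -53/17, 46, 66]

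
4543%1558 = 1427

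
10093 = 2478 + 7615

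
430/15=86/3 ≈ 28.67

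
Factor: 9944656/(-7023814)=-1*2^3*7^(-1)*501701^(-1)*621541^1=-4972328/3511907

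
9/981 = 1/109 ≈ 0.00917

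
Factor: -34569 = -1 * 3^2 * 23^1 * 167^1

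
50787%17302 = 16183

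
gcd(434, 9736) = 2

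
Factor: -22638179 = -1*1733^1*13063^1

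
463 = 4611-4148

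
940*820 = 770800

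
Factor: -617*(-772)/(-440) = -1*2^(-1)*5^(-1)*11^(-1)*193^1*617^1 = -119081/110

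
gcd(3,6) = 3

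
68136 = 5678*12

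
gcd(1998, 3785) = 1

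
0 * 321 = 0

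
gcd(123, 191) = 1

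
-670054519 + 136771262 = -533283257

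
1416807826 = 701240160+715567666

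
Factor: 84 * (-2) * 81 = -1 * 2^3 * 3^5 * 7^1 = -13608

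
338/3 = 112 + 2/3 ≈ 112.67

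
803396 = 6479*124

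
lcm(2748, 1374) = 2748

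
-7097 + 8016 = 919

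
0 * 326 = 0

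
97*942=91374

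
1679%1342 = 337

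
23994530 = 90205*266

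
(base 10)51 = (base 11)47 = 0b110011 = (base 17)30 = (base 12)43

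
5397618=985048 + 4412570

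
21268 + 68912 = 90180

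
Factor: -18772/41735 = -1 * 2^2 * 5^(-1) * 13^1 * 17^(-1) * 19^2 * 491^(-1)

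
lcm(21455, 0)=0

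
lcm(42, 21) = 42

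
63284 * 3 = 189852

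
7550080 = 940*8032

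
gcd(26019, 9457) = 49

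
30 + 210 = 240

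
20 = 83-63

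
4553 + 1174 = 5727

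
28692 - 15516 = 13176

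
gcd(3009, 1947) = 177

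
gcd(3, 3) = 3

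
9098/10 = 4549/5 = 909.80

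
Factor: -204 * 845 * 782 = -1 * 2^3 * 3^1 * 5^1 * 13^2 * 17^2 * 23^1 = -134801160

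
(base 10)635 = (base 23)14e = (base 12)44b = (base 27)ne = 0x27b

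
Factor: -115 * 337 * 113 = -1 * 5^1 * 23^1 * 113^1 * 337^1 = -4379315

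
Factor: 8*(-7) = -1*2^3*7^1 = -56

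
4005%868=533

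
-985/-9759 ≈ 0.101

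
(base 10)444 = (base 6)2020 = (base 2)110111100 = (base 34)d2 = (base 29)f9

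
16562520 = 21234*780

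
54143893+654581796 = 708725689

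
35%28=7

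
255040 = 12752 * 20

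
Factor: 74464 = 2^5*13^1*179^1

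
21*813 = 17073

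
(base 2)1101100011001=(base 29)876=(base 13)3208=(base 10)6937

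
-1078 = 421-1499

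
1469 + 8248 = 9717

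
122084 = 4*30521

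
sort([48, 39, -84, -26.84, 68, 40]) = [-84, -26.84, 39, 40, 48, 68]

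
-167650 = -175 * 958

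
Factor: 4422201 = 3^1*7^2*67^1*449^1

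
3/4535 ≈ 0.000662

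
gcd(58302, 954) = 18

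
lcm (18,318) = 954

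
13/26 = 1/2 = 0.50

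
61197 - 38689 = 22508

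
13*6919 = 89947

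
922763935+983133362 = 1905897297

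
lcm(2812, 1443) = 109668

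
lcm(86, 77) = 6622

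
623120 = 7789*80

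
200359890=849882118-649522228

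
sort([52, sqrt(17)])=[sqrt(17), 52]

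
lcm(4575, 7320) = 36600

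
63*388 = 24444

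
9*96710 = 870390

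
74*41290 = 3055460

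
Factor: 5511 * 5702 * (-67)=-1 * 2^1 * 3^1 * 11^1 * 67^1 * 167^1 * 2851^1=-2105389374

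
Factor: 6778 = 2^1*3389^1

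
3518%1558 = 402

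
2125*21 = 44625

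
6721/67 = 100 + 21/67 ≈ 100.31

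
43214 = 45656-2442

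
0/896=0=0.00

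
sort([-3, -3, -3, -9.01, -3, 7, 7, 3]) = [-9.01, -3, -3, -3, -3, 3, 7, 7]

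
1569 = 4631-3062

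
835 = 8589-7754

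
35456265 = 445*79677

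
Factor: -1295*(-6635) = 5^2*7^1*37^1*1327^1 = 8592325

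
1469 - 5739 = -4270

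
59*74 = 4366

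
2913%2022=891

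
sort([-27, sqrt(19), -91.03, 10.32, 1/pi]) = [-91.03, -27, 1/pi, sqrt(19), 10.32]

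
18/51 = 6/17 ≈ 0.353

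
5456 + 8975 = 14431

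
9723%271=238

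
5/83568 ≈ 0.0000598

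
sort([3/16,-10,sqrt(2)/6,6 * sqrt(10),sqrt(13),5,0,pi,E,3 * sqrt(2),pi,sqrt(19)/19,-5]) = [-10,-5,0,3/16,sqrt(19)/19,sqrt(2)/6,E,pi,pi,sqrt(13),3 * sqrt(2),5,6 * sqrt(10)]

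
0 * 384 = 0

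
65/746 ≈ 0.0871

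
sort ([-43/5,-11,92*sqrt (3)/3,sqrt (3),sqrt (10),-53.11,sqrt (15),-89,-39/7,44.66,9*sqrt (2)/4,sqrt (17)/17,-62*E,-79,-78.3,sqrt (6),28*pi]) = [-62*E,-89,-79,-78.3,-53.11,-11,-43/5,-39/7,sqrt (17)/17,sqrt (3),sqrt (6),sqrt (10),9*sqrt (2)/4,sqrt (15),44.66,92*sqrt (3)/3,28*pi]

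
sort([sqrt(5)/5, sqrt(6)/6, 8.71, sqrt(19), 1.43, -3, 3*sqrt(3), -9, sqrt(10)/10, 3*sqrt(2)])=[-9, -3, sqrt(10)/10, sqrt(6)/6, sqrt(5)/5, 1.43, 3*sqrt(2), sqrt(19), 3*sqrt(3), 8.71]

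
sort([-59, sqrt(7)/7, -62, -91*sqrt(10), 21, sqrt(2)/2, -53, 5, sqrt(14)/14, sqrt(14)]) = [-91*sqrt(10), -62, -59, -53, sqrt(14)/14, sqrt(7)/7, sqrt(2)/2, sqrt(14), 5, 21]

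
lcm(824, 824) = 824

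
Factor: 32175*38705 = 3^2*5^3*11^1*13^1*7741^1 = 1245333375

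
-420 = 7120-7540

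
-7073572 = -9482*746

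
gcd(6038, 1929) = 1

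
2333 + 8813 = 11146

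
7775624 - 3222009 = 4553615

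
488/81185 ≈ 0.00601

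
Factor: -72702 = -1*2^1*3^2*7^1*577^1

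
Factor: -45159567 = -1 * 3^1 * 15053189^1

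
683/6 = 113 + 5/6 ≈ 113.83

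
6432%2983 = 466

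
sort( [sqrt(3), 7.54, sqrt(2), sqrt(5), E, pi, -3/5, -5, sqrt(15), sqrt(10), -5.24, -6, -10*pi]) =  [-10*pi, -6, -5.24, -5, -3/5, sqrt(2), sqrt(3), sqrt(5), E, pi, sqrt(10), sqrt(15), 7.54]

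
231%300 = 231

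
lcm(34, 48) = 816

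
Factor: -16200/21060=-1*2^1*5^1*13^(-1)=-10/13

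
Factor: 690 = 2^1 * 3^1 * 5^1 * 23^1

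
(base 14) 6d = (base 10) 97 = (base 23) 45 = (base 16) 61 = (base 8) 141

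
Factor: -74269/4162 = -1 * 2^(-1) * 13^1 * 29^1 * 197^1 * 2081^(-1)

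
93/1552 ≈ 0.0599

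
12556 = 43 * 292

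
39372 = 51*772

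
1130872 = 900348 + 230524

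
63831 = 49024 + 14807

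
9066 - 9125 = -59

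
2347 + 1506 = 3853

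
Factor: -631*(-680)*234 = 2^4*3^2*5^1*13^1*17^1*631^1 = 100404720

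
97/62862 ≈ 0.00154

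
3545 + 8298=11843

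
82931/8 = 10366 + 3/8 ≈ 10366.38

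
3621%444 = 69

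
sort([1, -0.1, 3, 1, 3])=[-0.1, 1, 1, 3, 3]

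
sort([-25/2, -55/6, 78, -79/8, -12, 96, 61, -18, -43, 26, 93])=[-43, -18, -25/2, -12, -79/8, -55/6, 26, 61, 78, 93, 96]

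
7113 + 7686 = 14799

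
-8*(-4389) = 35112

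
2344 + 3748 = 6092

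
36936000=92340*400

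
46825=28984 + 17841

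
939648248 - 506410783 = 433237465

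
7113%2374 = 2365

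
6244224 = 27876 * 224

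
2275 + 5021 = 7296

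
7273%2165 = 778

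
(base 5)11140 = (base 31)pk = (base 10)795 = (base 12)563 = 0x31b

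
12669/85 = 149 + 4/85≈149.05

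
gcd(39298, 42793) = 1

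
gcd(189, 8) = 1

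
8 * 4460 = 35680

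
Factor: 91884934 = 2^1*29^1*53^1*71^1*421^1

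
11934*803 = 9583002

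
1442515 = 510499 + 932016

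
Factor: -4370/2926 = -1*5^1*7^(-1)*11^(-1)*23^1 = -115/77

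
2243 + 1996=4239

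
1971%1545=426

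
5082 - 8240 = -3158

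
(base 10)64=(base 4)1000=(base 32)20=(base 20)34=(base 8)100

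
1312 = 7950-6638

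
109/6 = 18+1/6 ≈ 18.17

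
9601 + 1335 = 10936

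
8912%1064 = 400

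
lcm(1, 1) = 1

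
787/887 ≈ 0.887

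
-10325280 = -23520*439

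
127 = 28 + 99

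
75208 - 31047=44161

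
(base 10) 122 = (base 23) 57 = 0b1111010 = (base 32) 3q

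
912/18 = 152/3 ≈ 50.67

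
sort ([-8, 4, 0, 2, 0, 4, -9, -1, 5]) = [-9, -8, -1, 0, 0, 2, 4, 4, 5]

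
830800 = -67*(-12400)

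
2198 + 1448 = 3646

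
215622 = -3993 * (-54)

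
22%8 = 6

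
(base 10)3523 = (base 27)4md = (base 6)24151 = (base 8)6703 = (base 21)7kg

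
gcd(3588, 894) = 6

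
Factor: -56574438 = -1 * 2^1 * 3^1 * 19^1 * 257^1 * 1931^1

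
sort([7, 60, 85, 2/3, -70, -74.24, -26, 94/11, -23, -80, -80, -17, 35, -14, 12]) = [-80, -80, -74.24, -70, -26, -23, -17, -14, 2/3, 7, 94/11, 12, 35, 60, 85]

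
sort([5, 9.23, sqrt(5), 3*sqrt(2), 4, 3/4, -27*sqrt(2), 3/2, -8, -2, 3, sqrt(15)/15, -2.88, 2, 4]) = [-27*sqrt(2), -8, -2.88, -2, sqrt(15)/15, 3/4, 3/2, 2, sqrt(5), 3, 4, 4, 3*sqrt(2), 5, 9.23]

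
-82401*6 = -494406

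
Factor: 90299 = 11^1 * 8209^1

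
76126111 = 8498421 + 67627690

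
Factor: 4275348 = 2^2 * 3^1 * 7^2 * 11^1 * 661^1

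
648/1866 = 108/311 ≈ 0.347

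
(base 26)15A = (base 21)1HI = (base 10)816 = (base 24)1A0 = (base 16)330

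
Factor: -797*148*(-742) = 2^3*7^1*37^1*53^1*797^1 = 87523352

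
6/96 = 1/16 = 0.0625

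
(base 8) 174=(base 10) 124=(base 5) 444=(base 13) 97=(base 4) 1330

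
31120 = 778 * 40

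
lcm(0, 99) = 0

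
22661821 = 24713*917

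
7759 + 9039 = 16798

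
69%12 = 9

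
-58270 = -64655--6385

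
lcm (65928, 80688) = 5406096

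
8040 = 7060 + 980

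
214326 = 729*294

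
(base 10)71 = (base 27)2h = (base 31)29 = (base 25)2l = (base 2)1000111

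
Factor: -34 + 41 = 7^1 = 7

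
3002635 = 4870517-1867882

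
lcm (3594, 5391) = 10782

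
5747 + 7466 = 13213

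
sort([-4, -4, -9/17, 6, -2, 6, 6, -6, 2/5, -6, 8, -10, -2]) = [-10, -6, -6, -4, -4, -2, -2, -9/17, 2/5, 6, 6, 6, 8]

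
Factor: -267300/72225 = -1 * 2^2 * 3^2 * 11^1 * 107^(-1) = -396/107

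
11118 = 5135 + 5983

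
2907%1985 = 922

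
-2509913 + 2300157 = -209756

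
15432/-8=-1929=-1929.00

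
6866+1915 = 8781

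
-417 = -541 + 124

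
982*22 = 21604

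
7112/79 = 90 + 2/79 ≈ 90.03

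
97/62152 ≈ 0.00156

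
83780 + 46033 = 129813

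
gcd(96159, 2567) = 1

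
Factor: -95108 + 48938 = -1*2^1*3^5*5^1*19^1 = -46170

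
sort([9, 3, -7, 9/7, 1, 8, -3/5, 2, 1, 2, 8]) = [-7, -3/5, 1, 1, 9/7, 2, 2, 3, 8, 8, 9]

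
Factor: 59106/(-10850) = -1*3^1*5^(-2)*7^(-1)*31^(-1)*9851^1 = -29553/5425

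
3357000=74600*45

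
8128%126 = 64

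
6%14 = 6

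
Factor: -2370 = -1 * 2^1 * 3^1 * 5^1 * 79^1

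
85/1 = 85 = 85.00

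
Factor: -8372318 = -1*2^1*1543^1*2713^1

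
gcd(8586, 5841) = 9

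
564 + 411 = 975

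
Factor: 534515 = 5^1*106903^1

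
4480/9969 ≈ 0.449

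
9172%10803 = 9172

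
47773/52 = 918 + 37/52 ≈ 918.71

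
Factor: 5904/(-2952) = -1 * 2^1 = -2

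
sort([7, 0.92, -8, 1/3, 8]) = [-8, 1/3, 0.92, 7, 8]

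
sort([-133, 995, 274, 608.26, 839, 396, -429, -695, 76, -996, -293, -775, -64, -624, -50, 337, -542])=[-996, -775, -695, -624, -542, -429, -293, -133, -64, -50, 76, 274, 337, 396, 608.26, 839, 995]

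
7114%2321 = 151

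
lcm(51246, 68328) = 204984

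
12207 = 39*313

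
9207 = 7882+1325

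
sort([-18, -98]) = [-98, -18]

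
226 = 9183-8957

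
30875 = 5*6175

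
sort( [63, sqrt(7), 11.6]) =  [sqrt(7), 11.6, 63]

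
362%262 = 100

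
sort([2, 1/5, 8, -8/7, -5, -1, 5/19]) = [-5, -8/7, -1, 1/5, 5/19, 2, 8]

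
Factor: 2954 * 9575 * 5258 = 2^2 * 5^2 * 7^1 * 11^1 * 211^1 * 239^1 * 383^1 = 148720163900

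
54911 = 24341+30570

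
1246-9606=-8360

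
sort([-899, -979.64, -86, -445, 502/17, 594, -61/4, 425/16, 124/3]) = [-979.64, -899, -445, -86, -61/4, 425/16, 502/17, 124/3, 594]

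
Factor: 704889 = 3^3 * 26107^1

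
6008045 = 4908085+1099960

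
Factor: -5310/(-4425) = 2^1*3^1*5^(-1) = 6/5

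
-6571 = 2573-9144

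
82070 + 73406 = 155476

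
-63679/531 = -119 - 490/531 ≈ -119.92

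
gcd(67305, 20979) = 21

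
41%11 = 8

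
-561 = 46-607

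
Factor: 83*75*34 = 2^1*3^1*5^2*17^1*83^1 = 211650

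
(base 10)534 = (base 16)216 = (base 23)105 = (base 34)fo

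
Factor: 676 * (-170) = -1 * 2^3 * 5^1 * 13^2 * 17^1 = -114920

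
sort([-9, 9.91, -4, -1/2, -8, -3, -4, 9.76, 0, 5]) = [-9, -8, -4, -4, -3, -1/2, 0, 5, 9.76, 9.91]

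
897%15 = 12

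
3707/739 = 5+12/739 ≈ 5.02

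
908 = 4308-3400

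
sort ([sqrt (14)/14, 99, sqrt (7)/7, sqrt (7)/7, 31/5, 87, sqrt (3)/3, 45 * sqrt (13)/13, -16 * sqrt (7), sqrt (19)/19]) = [-16 * sqrt (7), sqrt (19)/19, sqrt (14)/14, sqrt (7)/7, sqrt (7)/7, sqrt (3)/3, 31/5, 45 * sqrt (13)/13, 87, 99]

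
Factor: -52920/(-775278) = 2^2 * 5^1 * 293^(-1) = 20/293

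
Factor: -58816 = -1 * 2^6 * 919^1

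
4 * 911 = 3644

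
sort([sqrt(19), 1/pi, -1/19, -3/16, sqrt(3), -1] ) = [-1, -3/16, -1/19, 1/pi, sqrt(3), sqrt(19)] 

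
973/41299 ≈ 0.0236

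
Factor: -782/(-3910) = 5^(-1) = 1/5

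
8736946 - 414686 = 8322260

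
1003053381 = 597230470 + 405822911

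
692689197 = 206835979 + 485853218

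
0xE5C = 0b111001011100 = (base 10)3676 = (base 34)364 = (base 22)7D2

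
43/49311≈0.000872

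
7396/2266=3 + 299/1133 ≈ 3.26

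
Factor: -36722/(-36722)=1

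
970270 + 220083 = 1190353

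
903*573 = 517419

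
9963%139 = 94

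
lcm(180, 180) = 180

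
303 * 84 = 25452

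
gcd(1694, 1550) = 2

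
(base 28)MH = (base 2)1001111001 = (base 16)279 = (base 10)633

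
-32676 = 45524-78200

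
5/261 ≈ 0.0192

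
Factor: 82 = 2^1*41^1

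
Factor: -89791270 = -1*2^1*5^1*859^1*10453^1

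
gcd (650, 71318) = 26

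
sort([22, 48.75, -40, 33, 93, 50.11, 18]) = [-40, 18, 22, 33, 48.75, 50.11, 93]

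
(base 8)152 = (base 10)106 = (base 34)34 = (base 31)3d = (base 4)1222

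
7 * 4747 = 33229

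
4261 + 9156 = 13417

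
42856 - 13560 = 29296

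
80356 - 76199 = 4157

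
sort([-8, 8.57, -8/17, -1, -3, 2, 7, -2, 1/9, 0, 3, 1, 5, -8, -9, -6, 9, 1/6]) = [-9, -8, -8, -6, -3, -2, -1, -8/17, 0, 1/9, 1/6, 1, 2, 3, 5, 7, 8.57, 9]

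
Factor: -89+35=-1*2^1*3^3=-54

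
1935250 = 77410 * 25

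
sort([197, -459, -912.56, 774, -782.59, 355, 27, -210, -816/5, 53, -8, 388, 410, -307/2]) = [-912.56, -782.59, -459, -210, -816/5, -307/2, -8, 27, 53, 197, 355, 388, 410, 774]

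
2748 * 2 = 5496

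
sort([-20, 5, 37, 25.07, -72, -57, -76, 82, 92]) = [-76, -72, -57, -20, 5, 25.07, 37, 82, 92]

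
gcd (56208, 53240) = 8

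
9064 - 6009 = 3055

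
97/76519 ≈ 0.00127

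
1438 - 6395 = -4957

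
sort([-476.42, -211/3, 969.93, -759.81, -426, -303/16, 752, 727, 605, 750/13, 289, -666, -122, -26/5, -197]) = [-759.81, -666, -476.42, -426, -197, -122, -211/3, -303/16, -26/5, 750/13, 289, 605, 727, 752, 969.93]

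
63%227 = 63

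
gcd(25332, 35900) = 4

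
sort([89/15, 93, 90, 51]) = [89/15, 51, 90, 93]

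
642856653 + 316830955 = 959687608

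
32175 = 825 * 39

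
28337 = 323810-295473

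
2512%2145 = 367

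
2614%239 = 224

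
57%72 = 57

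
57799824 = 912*63377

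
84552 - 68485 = 16067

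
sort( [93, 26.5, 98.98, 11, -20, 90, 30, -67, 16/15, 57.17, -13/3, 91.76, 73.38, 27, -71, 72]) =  [-71, -67, -20, -13/3, 16/15, 11, 26.5, 27, 30, 57.17, 72, 73.38, 90, 91.76, 93, 98.98]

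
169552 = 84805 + 84747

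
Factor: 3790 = 2^1*5^1*379^1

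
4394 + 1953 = 6347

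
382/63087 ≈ 0.00606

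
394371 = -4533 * (-87)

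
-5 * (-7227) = 36135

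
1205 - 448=757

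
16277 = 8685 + 7592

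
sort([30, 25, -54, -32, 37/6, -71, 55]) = [-71, -54, -32, 37/6, 25, 30, 55]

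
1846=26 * 71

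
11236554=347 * 32382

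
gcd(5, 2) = 1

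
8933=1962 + 6971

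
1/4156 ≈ 0.000241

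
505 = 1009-504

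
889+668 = 1557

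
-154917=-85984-68933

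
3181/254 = 12 + 133/254 ≈ 12.52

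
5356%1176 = 652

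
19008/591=6336/197 ≈ 32.16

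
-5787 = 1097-6884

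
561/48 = 187/16 ≈ 11.69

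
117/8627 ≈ 0.0136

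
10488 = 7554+2934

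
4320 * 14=60480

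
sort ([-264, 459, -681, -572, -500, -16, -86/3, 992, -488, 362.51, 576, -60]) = [-681, -572, -500, -488, -264, -60, -86/3, -16, 362.51, 459, 576, 992]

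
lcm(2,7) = 14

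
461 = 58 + 403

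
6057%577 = 287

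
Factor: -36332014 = -1 * 2^1 * 103^1 * 176369^1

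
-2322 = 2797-5119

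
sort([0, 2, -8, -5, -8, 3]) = [-8, -8, -5, 0, 2, 3]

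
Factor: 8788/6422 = 2^1*13^1*19^(-1) = 26/19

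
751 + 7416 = 8167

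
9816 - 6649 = 3167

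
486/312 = 81/52 ≈ 1.56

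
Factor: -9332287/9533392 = -1 * 2^(-4) * 11^(-1) * 19^1 * 29^1 * 16937^1 * 54167^(-1)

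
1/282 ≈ 0.00355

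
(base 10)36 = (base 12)30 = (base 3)1100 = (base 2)100100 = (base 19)1h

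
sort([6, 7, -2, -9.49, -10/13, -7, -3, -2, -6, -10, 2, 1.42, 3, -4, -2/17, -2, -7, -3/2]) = [-10, -9.49, -7, -7, -6, -4, -3, -2, -2, -2, -3/2, -10/13, -2/17, 1.42, 2, 3, 6, 7]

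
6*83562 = 501372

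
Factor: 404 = 2^2 * 101^1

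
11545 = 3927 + 7618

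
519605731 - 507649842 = 11955889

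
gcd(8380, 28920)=20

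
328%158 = 12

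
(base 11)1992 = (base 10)2521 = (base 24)491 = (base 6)15401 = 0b100111011001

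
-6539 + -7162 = -13701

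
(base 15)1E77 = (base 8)14755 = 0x19ED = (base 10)6637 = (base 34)5P7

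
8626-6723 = 1903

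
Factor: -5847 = -1 * 3^1 * 1949^1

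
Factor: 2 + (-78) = -1 * 2^2 * 19^1 = -76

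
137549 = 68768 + 68781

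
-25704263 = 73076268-98780531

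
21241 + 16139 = 37380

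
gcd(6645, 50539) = 1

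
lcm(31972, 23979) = 95916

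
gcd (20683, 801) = 1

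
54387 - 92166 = -37779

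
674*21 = 14154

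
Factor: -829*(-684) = 2^2*3^2*19^1*829^1 = 567036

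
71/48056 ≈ 0.00148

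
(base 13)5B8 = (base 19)2E8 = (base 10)996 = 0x3E4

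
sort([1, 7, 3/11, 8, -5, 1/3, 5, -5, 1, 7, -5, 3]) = [-5, -5, -5, 3/11, 1/3, 1, 1, 3, 5, 7, 7, 8]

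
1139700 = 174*6550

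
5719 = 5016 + 703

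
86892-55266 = 31626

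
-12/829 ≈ -0.0145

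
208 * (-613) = -127504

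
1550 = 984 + 566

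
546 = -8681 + 9227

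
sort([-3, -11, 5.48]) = [-11, -3, 5.48]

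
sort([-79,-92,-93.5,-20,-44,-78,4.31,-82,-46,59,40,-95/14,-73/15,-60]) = [-93.5,-92,-82,-79,-78,-60,-46,-44,-20,-95/14,-73/15,4.31,40,59]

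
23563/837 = 28 + 127/837 ≈ 28.15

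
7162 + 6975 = 14137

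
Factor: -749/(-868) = 2^(-2)*31^(-1)*107^1 = 107/124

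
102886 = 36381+66505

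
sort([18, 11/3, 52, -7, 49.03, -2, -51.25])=[-51.25, -7, -2, 11/3, 18, 49.03, 52]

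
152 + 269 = 421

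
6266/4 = 1566 + 1/2 = 1566.50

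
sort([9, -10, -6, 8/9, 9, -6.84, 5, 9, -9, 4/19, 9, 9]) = [-10, -9, -6.84, -6, 4/19, 8/9, 5, 9, 9, 9, 9, 9]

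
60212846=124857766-64644920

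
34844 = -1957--36801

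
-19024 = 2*(-9512)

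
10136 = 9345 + 791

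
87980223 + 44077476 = 132057699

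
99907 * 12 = 1198884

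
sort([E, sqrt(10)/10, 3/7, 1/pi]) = [sqrt(10)/10, 1/pi, 3/7, E]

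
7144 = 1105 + 6039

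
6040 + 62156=68196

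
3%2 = 1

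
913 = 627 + 286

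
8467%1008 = 403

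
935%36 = 35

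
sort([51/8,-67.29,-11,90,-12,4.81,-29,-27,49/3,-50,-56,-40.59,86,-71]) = [-71,-67.29,-56,-50,-40.59,-29,-27,-12,-11,4.81,51/8,49/3,86,90]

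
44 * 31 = 1364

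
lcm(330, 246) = 13530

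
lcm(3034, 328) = 12136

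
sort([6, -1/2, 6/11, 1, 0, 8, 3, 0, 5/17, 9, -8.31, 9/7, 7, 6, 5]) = [-8.31, -1/2, 0, 0, 5/17, 6/11, 1, 9/7, 3, 5, 6, 6, 7, 8, 9]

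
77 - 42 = 35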